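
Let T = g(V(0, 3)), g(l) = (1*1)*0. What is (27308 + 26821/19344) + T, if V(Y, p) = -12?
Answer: 528272773/19344 ≈ 27309.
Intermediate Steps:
g(l) = 0 (g(l) = 1*0 = 0)
T = 0
(27308 + 26821/19344) + T = (27308 + 26821/19344) + 0 = 528272773/19344 + 0 = 528272773/19344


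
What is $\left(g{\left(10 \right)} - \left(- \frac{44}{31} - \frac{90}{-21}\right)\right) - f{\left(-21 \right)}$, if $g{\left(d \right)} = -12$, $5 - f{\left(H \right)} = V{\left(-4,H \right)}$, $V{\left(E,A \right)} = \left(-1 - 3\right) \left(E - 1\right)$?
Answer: $\frac{29}{217} \approx 0.13364$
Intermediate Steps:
$V{\left(E,A \right)} = 4 - 4 E$ ($V{\left(E,A \right)} = - 4 \left(-1 + E\right) = 4 - 4 E$)
$f{\left(H \right)} = -15$ ($f{\left(H \right)} = 5 - \left(4 - -16\right) = 5 - \left(4 + 16\right) = 5 - 20 = -15$)
$\left(g{\left(10 \right)} - \left(- \frac{44}{31} - \frac{90}{-21}\right)\right) - f{\left(-21 \right)} = \left(-12 - \left(- \frac{44}{31} - \frac{90}{-21}\right)\right) - -15 = \left(-12 - \left(\left(-44\right) \frac{1}{31} - - \frac{30}{7}\right)\right) + 15 = \left(-12 - \left(- \frac{44}{31} + \frac{30}{7}\right)\right) + 15 = \left(-12 - \frac{622}{217}\right) + 15 = - \frac{3226}{217} + 15 = \frac{29}{217}$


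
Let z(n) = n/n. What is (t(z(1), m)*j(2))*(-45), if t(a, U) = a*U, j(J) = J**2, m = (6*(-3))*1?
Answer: 3240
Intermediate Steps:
m = -18 (m = -18*1 = -18)
z(n) = 1
t(a, U) = U*a
(t(z(1), m)*j(2))*(-45) = (-18*1*2**2)*(-45) = -18*4*(-45) = -72*(-45) = 3240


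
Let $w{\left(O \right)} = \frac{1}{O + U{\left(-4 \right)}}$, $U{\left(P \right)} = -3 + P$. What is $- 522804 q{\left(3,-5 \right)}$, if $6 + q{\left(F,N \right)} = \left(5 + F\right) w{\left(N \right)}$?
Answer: $3485360$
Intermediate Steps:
$w{\left(O \right)} = \frac{1}{-7 + O}$ ($w{\left(O \right)} = \frac{1}{O - 7} = \frac{1}{-7 + O}$)
$q{\left(F,N \right)} = -6 + \frac{5 + F}{-7 + N}$
$- 522804 q{\left(3,-5 \right)} = - 522804 \frac{47 + 3 - -30}{-7 - 5} = - 522804 \frac{47 + 3 + 30}{-12} = - 522804 \left(\left(- \frac{1}{12}\right) 80\right) = \left(-522804\right) \left(- \frac{20}{3}\right) = 3485360$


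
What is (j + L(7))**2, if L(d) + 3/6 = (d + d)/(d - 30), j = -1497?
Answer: 4749001569/2116 ≈ 2.2443e+6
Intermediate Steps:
L(d) = -1/2 + 2*d/(-30 + d) (L(d) = -1/2 + (d + d)/(d - 30) = -1/2 + (2*d)/(-30 + d) = -1/2 + 2*d/(-30 + d))
(j + L(7))**2 = (-1497 + 3*(10 + 7)/(2*(-30 + 7)))**2 = (-1497 + (3/2)*17/(-23))**2 = (-1497 + (3/2)*(-1/23)*17)**2 = (-1497 - 51/46)**2 = (-68913/46)**2 = 4749001569/2116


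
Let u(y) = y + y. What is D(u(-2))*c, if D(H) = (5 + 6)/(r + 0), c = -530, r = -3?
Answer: 5830/3 ≈ 1943.3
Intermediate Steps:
u(y) = 2*y
D(H) = -11/3 (D(H) = (5 + 6)/(-3 + 0) = 11/(-3) = 11*(-⅓) = -11/3)
D(u(-2))*c = -11/3*(-530) = 5830/3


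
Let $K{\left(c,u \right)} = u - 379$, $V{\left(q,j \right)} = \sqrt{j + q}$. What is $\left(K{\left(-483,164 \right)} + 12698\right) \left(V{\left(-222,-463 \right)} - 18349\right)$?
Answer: $-229050567 + 12483 i \sqrt{685} \approx -2.2905 \cdot 10^{8} + 3.2671 \cdot 10^{5} i$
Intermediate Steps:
$K{\left(c,u \right)} = -379 + u$
$\left(K{\left(-483,164 \right)} + 12698\right) \left(V{\left(-222,-463 \right)} - 18349\right) = \left(\left(-379 + 164\right) + 12698\right) \left(\sqrt{-463 - 222} - 18349\right) = \left(-215 + 12698\right) \left(\sqrt{-685} - 18349\right) = 12483 \left(i \sqrt{685} - 18349\right) = 12483 \left(-18349 + i \sqrt{685}\right) = -229050567 + 12483 i \sqrt{685}$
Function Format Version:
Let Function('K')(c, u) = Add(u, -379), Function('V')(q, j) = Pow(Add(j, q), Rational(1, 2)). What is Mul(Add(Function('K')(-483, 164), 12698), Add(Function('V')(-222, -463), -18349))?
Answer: Add(-229050567, Mul(12483, I, Pow(685, Rational(1, 2)))) ≈ Add(-2.2905e+8, Mul(3.2671e+5, I))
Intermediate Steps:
Function('K')(c, u) = Add(-379, u)
Mul(Add(Function('K')(-483, 164), 12698), Add(Function('V')(-222, -463), -18349)) = Mul(Add(Add(-379, 164), 12698), Add(Pow(Add(-463, -222), Rational(1, 2)), -18349)) = Mul(Add(-215, 12698), Add(Pow(-685, Rational(1, 2)), -18349)) = Mul(12483, Add(Mul(I, Pow(685, Rational(1, 2))), -18349)) = Mul(12483, Add(-18349, Mul(I, Pow(685, Rational(1, 2))))) = Add(-229050567, Mul(12483, I, Pow(685, Rational(1, 2))))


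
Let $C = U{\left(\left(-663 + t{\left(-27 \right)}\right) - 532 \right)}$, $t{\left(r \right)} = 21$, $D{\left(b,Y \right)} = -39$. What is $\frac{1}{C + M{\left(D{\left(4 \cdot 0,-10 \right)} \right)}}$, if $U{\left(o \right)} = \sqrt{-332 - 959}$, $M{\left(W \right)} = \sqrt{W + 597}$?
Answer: $\frac{1}{3 \sqrt{62} + i \sqrt{1291}} \approx 0.012776 - 0.019432 i$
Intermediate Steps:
$M{\left(W \right)} = \sqrt{597 + W}$
$U{\left(o \right)} = i \sqrt{1291}$ ($U{\left(o \right)} = \sqrt{-1291} = i \sqrt{1291}$)
$C = i \sqrt{1291} \approx 35.93 i$
$\frac{1}{C + M{\left(D{\left(4 \cdot 0,-10 \right)} \right)}} = \frac{1}{i \sqrt{1291} + \sqrt{597 - 39}} = \frac{1}{i \sqrt{1291} + \sqrt{558}} = \frac{1}{i \sqrt{1291} + 3 \sqrt{62}} = \frac{1}{3 \sqrt{62} + i \sqrt{1291}}$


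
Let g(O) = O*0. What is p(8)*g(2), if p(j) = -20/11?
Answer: 0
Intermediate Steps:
p(j) = -20/11 (p(j) = -20*1/11 = -20/11)
g(O) = 0
p(8)*g(2) = -20/11*0 = 0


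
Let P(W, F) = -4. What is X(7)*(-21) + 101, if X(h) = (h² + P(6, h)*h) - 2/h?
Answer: -334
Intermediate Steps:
X(h) = h² - 4*h - 2/h (X(h) = (h² - 4*h) - 2/h = h² - 4*h - 2/h)
X(7)*(-21) + 101 = ((-2 + 7²*(-4 + 7))/7)*(-21) + 101 = ((-2 + 49*3)/7)*(-21) + 101 = ((-2 + 147)/7)*(-21) + 101 = ((⅐)*145)*(-21) + 101 = (145/7)*(-21) + 101 = -435 + 101 = -334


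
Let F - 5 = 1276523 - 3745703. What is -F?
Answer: 2469175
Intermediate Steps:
F = -2469175 (F = 5 + (1276523 - 3745703) = 5 - 2469180 = -2469175)
-F = -1*(-2469175) = 2469175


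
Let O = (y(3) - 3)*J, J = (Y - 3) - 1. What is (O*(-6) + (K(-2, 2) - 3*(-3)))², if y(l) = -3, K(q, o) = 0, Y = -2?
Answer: 42849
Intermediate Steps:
J = -6 (J = (-2 - 3) - 1 = -5 - 1 = -6)
O = 36 (O = (-3 - 3)*(-6) = -6*(-6) = 36)
(O*(-6) + (K(-2, 2) - 3*(-3)))² = (36*(-6) + (0 - 3*(-3)))² = (-216 + (0 + 9))² = (-216 + 9)² = (-207)² = 42849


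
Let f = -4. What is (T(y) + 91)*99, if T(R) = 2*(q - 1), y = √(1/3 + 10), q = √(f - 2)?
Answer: 8811 + 198*I*√6 ≈ 8811.0 + 485.0*I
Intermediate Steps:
q = I*√6 (q = √(-4 - 2) = √(-6) = I*√6 ≈ 2.4495*I)
y = √93/3 (y = √(⅓ + 10) = √(31/3) = √93/3 ≈ 3.2146)
T(R) = -2 + 2*I*√6 (T(R) = 2*(I*√6 - 1) = 2*(-1 + I*√6) = -2 + 2*I*√6)
(T(y) + 91)*99 = ((-2 + 2*I*√6) + 91)*99 = (89 + 2*I*√6)*99 = 8811 + 198*I*√6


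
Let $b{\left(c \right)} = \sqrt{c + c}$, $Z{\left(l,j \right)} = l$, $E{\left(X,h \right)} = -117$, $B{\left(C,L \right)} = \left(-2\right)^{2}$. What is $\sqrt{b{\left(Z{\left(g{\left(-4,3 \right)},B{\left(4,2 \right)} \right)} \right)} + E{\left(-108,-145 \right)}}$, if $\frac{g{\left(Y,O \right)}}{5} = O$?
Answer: $\sqrt{-117 + \sqrt{30}} \approx 10.56 i$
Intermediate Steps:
$g{\left(Y,O \right)} = 5 O$
$B{\left(C,L \right)} = 4$
$b{\left(c \right)} = \sqrt{2} \sqrt{c}$ ($b{\left(c \right)} = \sqrt{2 c} = \sqrt{2} \sqrt{c}$)
$\sqrt{b{\left(Z{\left(g{\left(-4,3 \right)},B{\left(4,2 \right)} \right)} \right)} + E{\left(-108,-145 \right)}} = \sqrt{\sqrt{2} \sqrt{5 \cdot 3} - 117} = \sqrt{\sqrt{2} \sqrt{15} - 117} = \sqrt{\sqrt{30} - 117} = \sqrt{-117 + \sqrt{30}}$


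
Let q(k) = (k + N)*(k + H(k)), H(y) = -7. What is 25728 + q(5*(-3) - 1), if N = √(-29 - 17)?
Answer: 26096 - 23*I*√46 ≈ 26096.0 - 155.99*I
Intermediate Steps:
N = I*√46 (N = √(-46) = I*√46 ≈ 6.7823*I)
q(k) = (-7 + k)*(k + I*√46) (q(k) = (k + I*√46)*(k - 7) = (k + I*√46)*(-7 + k) = (-7 + k)*(k + I*√46))
25728 + q(5*(-3) - 1) = 25728 + ((5*(-3) - 1)² - 7*(5*(-3) - 1) - 7*I*√46 + I*(5*(-3) - 1)*√46) = 25728 + ((-15 - 1)² - 7*(-15 - 1) - 7*I*√46 + I*(-15 - 1)*√46) = 25728 + ((-16)² - 7*(-16) - 7*I*√46 + I*(-16)*√46) = 25728 + (256 + 112 - 7*I*√46 - 16*I*√46) = 25728 + (368 - 23*I*√46) = 26096 - 23*I*√46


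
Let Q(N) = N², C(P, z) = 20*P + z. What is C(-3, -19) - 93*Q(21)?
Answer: -41092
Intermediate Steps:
C(P, z) = z + 20*P
C(-3, -19) - 93*Q(21) = (-19 + 20*(-3)) - 93*21² = (-19 - 60) - 93*441 = -79 - 41013 = -41092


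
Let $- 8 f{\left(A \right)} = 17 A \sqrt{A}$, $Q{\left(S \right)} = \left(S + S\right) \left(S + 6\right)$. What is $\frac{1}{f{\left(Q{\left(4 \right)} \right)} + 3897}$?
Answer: $\frac{3897}{12874609} + \frac{680 \sqrt{5}}{12874609} \approx 0.00042079$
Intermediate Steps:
$Q{\left(S \right)} = 2 S \left(6 + S\right)$
$f{\left(A \right)} = - \frac{17 A^{\frac{3}{2}}}{8}$ ($f{\left(A \right)} = - \frac{17 A \sqrt{A}}{8} = - \frac{17 A^{\frac{3}{2}}}{8}$)
$\frac{1}{f{\left(Q{\left(4 \right)} \right)} + 3897} = \frac{1}{- \frac{17 \left(2 \cdot 4 \left(6 + 4\right)\right)^{\frac{3}{2}}}{8} + 3897} = \frac{1}{- \frac{17 \left(2 \cdot 4 \cdot 10\right)^{\frac{3}{2}}}{8} + 3897} = \frac{1}{- \frac{17 \cdot 80^{\frac{3}{2}}}{8} + 3897} = \frac{1}{- \frac{17 \cdot 320 \sqrt{5}}{8} + 3897} = \frac{1}{- 680 \sqrt{5} + 3897} = \frac{1}{3897 - 680 \sqrt{5}}$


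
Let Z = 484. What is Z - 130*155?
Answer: -19666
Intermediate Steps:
Z - 130*155 = 484 - 130*155 = 484 - 20150 = -19666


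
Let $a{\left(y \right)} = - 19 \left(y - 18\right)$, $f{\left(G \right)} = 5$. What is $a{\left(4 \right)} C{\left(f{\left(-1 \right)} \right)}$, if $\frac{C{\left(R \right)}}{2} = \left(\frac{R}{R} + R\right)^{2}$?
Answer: $19152$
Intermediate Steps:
$a{\left(y \right)} = 342 - 19 y$ ($a{\left(y \right)} = - 19 \left(-18 + y\right) = 342 - 19 y$)
$C{\left(R \right)} = 2 \left(1 + R\right)^{2}$ ($C{\left(R \right)} = 2 \left(\frac{R}{R} + R\right)^{2} = 2 \left(1 + R\right)^{2}$)
$a{\left(4 \right)} C{\left(f{\left(-1 \right)} \right)} = \left(342 - 76\right) 2 \left(1 + 5\right)^{2} = \left(342 - 76\right) 2 \cdot 6^{2} = 266 \cdot 2 \cdot 36 = 266 \cdot 72 = 19152$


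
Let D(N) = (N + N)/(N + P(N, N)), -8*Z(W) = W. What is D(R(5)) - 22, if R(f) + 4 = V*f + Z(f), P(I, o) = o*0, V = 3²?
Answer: -20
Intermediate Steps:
Z(W) = -W/8
V = 9
P(I, o) = 0
R(f) = -4 + 71*f/8 (R(f) = -4 + (9*f - f/8) = -4 + 71*f/8)
D(N) = 2 (D(N) = (N + N)/(N + 0) = (2*N)/N = 2)
D(R(5)) - 22 = 2 - 22 = -20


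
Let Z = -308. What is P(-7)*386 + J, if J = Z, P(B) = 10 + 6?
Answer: 5868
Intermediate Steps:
P(B) = 16
J = -308
P(-7)*386 + J = 16*386 - 308 = 6176 - 308 = 5868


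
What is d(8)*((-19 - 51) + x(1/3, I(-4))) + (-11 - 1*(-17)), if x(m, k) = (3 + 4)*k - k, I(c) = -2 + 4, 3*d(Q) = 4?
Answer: -214/3 ≈ -71.333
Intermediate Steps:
d(Q) = 4/3 (d(Q) = (⅓)*4 = 4/3)
I(c) = 2
x(m, k) = 6*k (x(m, k) = 7*k - k = 6*k)
d(8)*((-19 - 51) + x(1/3, I(-4))) + (-11 - 1*(-17)) = 4*((-19 - 51) + 6*2)/3 + (-11 - 1*(-17)) = 4*(-70 + 12)/3 + (-11 + 17) = (4/3)*(-58) + 6 = -232/3 + 6 = -214/3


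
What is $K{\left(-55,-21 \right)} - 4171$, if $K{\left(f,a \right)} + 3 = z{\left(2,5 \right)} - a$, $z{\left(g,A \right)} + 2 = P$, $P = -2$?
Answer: $-4157$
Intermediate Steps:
$z{\left(g,A \right)} = -4$ ($z{\left(g,A \right)} = -2 - 2 = -4$)
$K{\left(f,a \right)} = -7 - a$ ($K{\left(f,a \right)} = -3 - \left(4 + a\right) = -7 - a$)
$K{\left(-55,-21 \right)} - 4171 = \left(-7 - -21\right) - 4171 = \left(-7 + 21\right) - 4171 = 14 - 4171 = -4157$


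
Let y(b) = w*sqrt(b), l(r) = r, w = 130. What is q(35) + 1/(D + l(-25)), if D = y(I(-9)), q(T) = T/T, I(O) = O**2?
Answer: 1146/1145 ≈ 1.0009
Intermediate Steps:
q(T) = 1
y(b) = 130*sqrt(b)
D = 1170 (D = 130*sqrt((-9)**2) = 130*sqrt(81) = 130*9 = 1170)
q(35) + 1/(D + l(-25)) = 1 + 1/(1170 - 25) = 1 + 1/1145 = 1146/1145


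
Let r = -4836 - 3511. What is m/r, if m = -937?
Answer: 937/8347 ≈ 0.11226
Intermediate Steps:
r = -8347
m/r = -937/(-8347) = -937*(-1/8347) = 937/8347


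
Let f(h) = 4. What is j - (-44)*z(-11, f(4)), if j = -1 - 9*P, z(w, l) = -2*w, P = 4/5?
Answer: 4799/5 ≈ 959.80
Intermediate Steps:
P = ⅘ (P = 4*(⅕) = ⅘ ≈ 0.80000)
j = -41/5 (j = -1 - 9*⅘ = -1 - 36/5 = -41/5 ≈ -8.2000)
j - (-44)*z(-11, f(4)) = -41/5 - (-44)*(-2*(-11)) = -41/5 - (-44)*22 = -41/5 - 44*(-22) = -41/5 + 968 = 4799/5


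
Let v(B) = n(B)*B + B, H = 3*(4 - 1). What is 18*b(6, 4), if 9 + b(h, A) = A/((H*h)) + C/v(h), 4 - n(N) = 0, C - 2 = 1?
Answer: -2383/15 ≈ -158.87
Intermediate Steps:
C = 3 (C = 2 + 1 = 3)
n(N) = 4 (n(N) = 4 - 1*0 = 4 + 0 = 4)
H = 9 (H = 3*3 = 9)
v(B) = 5*B (v(B) = 4*B + B = 5*B)
b(h, A) = -9 + 3/(5*h) + A/(9*h) (b(h, A) = -9 + (A/((9*h)) + 3/((5*h))) = -9 + (A*(1/(9*h)) + 3*(1/(5*h))) = -9 + (A/(9*h) + 3/(5*h)) = -9 + (3/(5*h) + A/(9*h)) = -9 + 3/(5*h) + A/(9*h))
18*b(6, 4) = 18*((1/45)*(27 - 405*6 + 5*4)/6) = 18*((1/45)*(⅙)*(27 - 2430 + 20)) = 18*((1/45)*(⅙)*(-2383)) = 18*(-2383/270) = -2383/15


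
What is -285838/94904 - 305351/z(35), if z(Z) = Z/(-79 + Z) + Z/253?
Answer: 14663294798689/31555580 ≈ 4.6468e+5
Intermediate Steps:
z(Z) = Z/253 + Z/(-79 + Z) (z(Z) = Z/(-79 + Z) + Z*(1/253) = Z/(-79 + Z) + Z/253 = Z/253 + Z/(-79 + Z))
-285838/94904 - 305351/z(35) = -285838/94904 - 305351*253*(-79 + 35)/(35*(174 + 35)) = -285838*1/94904 - 305351/((1/253)*35*209/(-44)) = -142919/47452 - 305351/((1/253)*35*(-1/44)*209) = -142919/47452 - 305351/(-665/1012) = -142919/47452 - 305351*(-1012/665) = -142919/47452 + 309015212/665 = 14663294798689/31555580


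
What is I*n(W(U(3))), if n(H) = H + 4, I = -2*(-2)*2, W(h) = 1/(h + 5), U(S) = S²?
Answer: 228/7 ≈ 32.571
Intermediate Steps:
W(h) = 1/(5 + h)
I = 8 (I = 4*2 = 8)
n(H) = 4 + H
I*n(W(U(3))) = 8*(4 + 1/(5 + 3²)) = 8*(4 + 1/(5 + 9)) = 8*(4 + 1/14) = 8*(57/14) = 228/7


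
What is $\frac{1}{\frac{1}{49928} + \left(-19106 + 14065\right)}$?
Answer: $- \frac{49928}{251687047} \approx -0.00019837$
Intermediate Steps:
$\frac{1}{\frac{1}{49928} + \left(-19106 + 14065\right)} = \frac{1}{\frac{1}{49928} - 5041} = \frac{1}{- \frac{251687047}{49928}} = - \frac{49928}{251687047}$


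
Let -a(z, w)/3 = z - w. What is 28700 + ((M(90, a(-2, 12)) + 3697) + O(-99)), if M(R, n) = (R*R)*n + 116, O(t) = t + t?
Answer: 372515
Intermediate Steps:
O(t) = 2*t
a(z, w) = -3*z + 3*w (a(z, w) = -3*(z - w) = -3*z + 3*w)
M(R, n) = 116 + n*R² (M(R, n) = R²*n + 116 = n*R² + 116 = 116 + n*R²)
28700 + ((M(90, a(-2, 12)) + 3697) + O(-99)) = 28700 + (((116 + (-3*(-2) + 3*12)*90²) + 3697) + 2*(-99)) = 28700 + (((116 + (6 + 36)*8100) + 3697) - 198) = 28700 + (((116 + 42*8100) + 3697) - 198) = 28700 + (((116 + 340200) + 3697) - 198) = 28700 + ((340316 + 3697) - 198) = 28700 + (344013 - 198) = 28700 + 343815 = 372515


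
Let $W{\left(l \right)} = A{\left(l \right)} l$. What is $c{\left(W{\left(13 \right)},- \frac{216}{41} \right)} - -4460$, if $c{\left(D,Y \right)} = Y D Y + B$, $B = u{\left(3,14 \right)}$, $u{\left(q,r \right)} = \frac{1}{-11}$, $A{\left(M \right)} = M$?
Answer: $\frac{169201683}{18491} \approx 9150.5$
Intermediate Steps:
$u{\left(q,r \right)} = - \frac{1}{11}$
$B = - \frac{1}{11} \approx -0.090909$
$W{\left(l \right)} = l^{2}$ ($W{\left(l \right)} = l l = l^{2}$)
$c{\left(D,Y \right)} = - \frac{1}{11} + D Y^{2}$ ($c{\left(D,Y \right)} = Y D Y - \frac{1}{11} = D Y Y - \frac{1}{11} = D Y^{2} - \frac{1}{11} = - \frac{1}{11} + D Y^{2}$)
$c{\left(W{\left(13 \right)},- \frac{216}{41} \right)} - -4460 = \left(- \frac{1}{11} + 13^{2} \left(- \frac{216}{41}\right)^{2}\right) - -4460 = \left(- \frac{1}{11} + 169 \left(\left(-216\right) \frac{1}{41}\right)^{2}\right) + 4460 = \left(- \frac{1}{11} + 169 \left(- \frac{216}{41}\right)^{2}\right) + 4460 = \left(- \frac{1}{11} + 169 \cdot \frac{46656}{1681}\right) + 4460 = \left(- \frac{1}{11} + \frac{7884864}{1681}\right) + 4460 = \frac{86731823}{18491} + 4460 = \frac{169201683}{18491}$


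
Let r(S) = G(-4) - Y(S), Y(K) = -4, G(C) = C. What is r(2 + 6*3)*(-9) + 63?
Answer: 63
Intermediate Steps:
r(S) = 0 (r(S) = -4 - 1*(-4) = -4 + 4 = 0)
r(2 + 6*3)*(-9) + 63 = 0*(-9) + 63 = 0 + 63 = 63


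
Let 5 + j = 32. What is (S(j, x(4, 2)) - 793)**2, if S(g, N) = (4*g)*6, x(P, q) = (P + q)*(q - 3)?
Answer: 21025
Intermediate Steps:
x(P, q) = (-3 + q)*(P + q) (x(P, q) = (P + q)*(-3 + q) = (-3 + q)*(P + q))
j = 27 (j = -5 + 32 = 27)
S(g, N) = 24*g
(S(j, x(4, 2)) - 793)**2 = (24*27 - 793)**2 = (648 - 793)**2 = (-145)**2 = 21025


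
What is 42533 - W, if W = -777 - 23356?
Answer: 66666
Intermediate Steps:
W = -24133
42533 - W = 42533 - 1*(-24133) = 42533 + 24133 = 66666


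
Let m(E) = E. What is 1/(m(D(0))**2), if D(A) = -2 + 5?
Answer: 1/9 ≈ 0.11111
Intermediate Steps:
D(A) = 3
1/(m(D(0))**2) = 1/(3**2) = 1/9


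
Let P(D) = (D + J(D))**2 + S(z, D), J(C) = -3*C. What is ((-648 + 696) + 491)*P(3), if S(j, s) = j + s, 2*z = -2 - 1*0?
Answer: 20482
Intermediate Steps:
z = -1 (z = (-2 - 1*0)/2 = (-2 + 0)/2 = (1/2)*(-2) = -1)
P(D) = -1 + D + 4*D**2 (P(D) = (D - 3*D)**2 + (-1 + D) = (-2*D)**2 + (-1 + D) = 4*D**2 + (-1 + D) = -1 + D + 4*D**2)
((-648 + 696) + 491)*P(3) = ((-648 + 696) + 491)*(-1 + 3 + 4*3**2) = (48 + 491)*(-1 + 3 + 4*9) = 539*(-1 + 3 + 36) = 539*38 = 20482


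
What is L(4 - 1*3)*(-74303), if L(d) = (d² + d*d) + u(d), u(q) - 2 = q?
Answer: -371515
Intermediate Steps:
u(q) = 2 + q
L(d) = 2 + d + 2*d² (L(d) = (d² + d*d) + (2 + d) = (d² + d²) + (2 + d) = 2*d² + (2 + d) = 2 + d + 2*d²)
L(4 - 1*3)*(-74303) = (2 + (4 - 1*3) + 2*(4 - 1*3)²)*(-74303) = (2 + (4 - 3) + 2*(4 - 3)²)*(-74303) = (2 + 1 + 2*1²)*(-74303) = (2 + 1 + 2*1)*(-74303) = (2 + 1 + 2)*(-74303) = 5*(-74303) = -371515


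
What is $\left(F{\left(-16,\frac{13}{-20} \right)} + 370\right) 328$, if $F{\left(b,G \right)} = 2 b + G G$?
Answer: $\frac{5550129}{50} \approx 1.11 \cdot 10^{5}$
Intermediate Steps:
$F{\left(b,G \right)} = G^{2} + 2 b$ ($F{\left(b,G \right)} = 2 b + G^{2} = G^{2} + 2 b$)
$\left(F{\left(-16,\frac{13}{-20} \right)} + 370\right) 328 = \left(\left(\left(\frac{13}{-20}\right)^{2} + 2 \left(-16\right)\right) + 370\right) 328 = \left(\left(\left(13 \left(- \frac{1}{20}\right)\right)^{2} - 32\right) + 370\right) 328 = \left(\left(\left(- \frac{13}{20}\right)^{2} - 32\right) + 370\right) 328 = \left(\left(\frac{169}{400} - 32\right) + 370\right) 328 = \left(- \frac{12631}{400} + 370\right) 328 = \frac{135369}{400} \cdot 328 = \frac{5550129}{50}$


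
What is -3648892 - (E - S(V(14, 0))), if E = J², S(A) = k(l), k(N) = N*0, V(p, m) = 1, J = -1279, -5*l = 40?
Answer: -5284733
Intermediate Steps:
l = -8 (l = -⅕*40 = -8)
k(N) = 0
S(A) = 0
E = 1635841 (E = (-1279)² = 1635841)
-3648892 - (E - S(V(14, 0))) = -3648892 - (1635841 - 1*0) = -3648892 - (1635841 + 0) = -3648892 - 1*1635841 = -3648892 - 1635841 = -5284733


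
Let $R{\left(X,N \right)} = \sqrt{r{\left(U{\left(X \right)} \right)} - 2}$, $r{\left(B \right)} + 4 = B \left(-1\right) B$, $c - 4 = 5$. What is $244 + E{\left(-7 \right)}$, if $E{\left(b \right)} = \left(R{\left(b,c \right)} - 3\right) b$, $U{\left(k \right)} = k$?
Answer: $265 - 7 i \sqrt{55} \approx 265.0 - 51.913 i$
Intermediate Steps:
$c = 9$ ($c = 4 + 5 = 9$)
$r{\left(B \right)} = -4 - B^{2}$ ($r{\left(B \right)} = -4 + B \left(-1\right) B = -4 + - B B = -4 - B^{2}$)
$R{\left(X,N \right)} = \sqrt{-6 - X^{2}}$ ($R{\left(X,N \right)} = \sqrt{\left(-4 - X^{2}\right) - 2} = \sqrt{-6 - X^{2}}$)
$E{\left(b \right)} = b \left(-3 + \sqrt{-6 - b^{2}}\right)$ ($E{\left(b \right)} = \left(\sqrt{-6 - b^{2}} - 3\right) b = \left(-3 + \sqrt{-6 - b^{2}}\right) b = b \left(-3 + \sqrt{-6 - b^{2}}\right)$)
$244 + E{\left(-7 \right)} = 244 - 7 \left(-3 + \sqrt{-6 - \left(-7\right)^{2}}\right) = 244 - 7 \left(-3 + \sqrt{-6 - 49}\right) = 244 - 7 \left(-3 + \sqrt{-55}\right) = 244 - 7 \left(-3 + i \sqrt{55}\right) = 244 + \left(21 - 7 i \sqrt{55}\right) = 265 - 7 i \sqrt{55}$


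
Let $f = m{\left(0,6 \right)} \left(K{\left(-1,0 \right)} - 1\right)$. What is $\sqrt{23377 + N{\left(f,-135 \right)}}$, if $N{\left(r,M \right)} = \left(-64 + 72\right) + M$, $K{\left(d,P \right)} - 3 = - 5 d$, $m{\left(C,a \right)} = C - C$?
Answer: $5 \sqrt{930} \approx 152.48$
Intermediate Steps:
$m{\left(C,a \right)} = 0$
$K{\left(d,P \right)} = 3 - 5 d$
$f = 0$ ($f = 0 \left(\left(3 - -5\right) - 1\right) = 0 \left(\left(3 + 5\right) - 1\right) = 0 \left(8 - 1\right) = 0 \cdot 7 = 0$)
$N{\left(r,M \right)} = 8 + M$
$\sqrt{23377 + N{\left(f,-135 \right)}} = \sqrt{23377 + \left(8 - 135\right)} = \sqrt{23377 - 127} = \sqrt{23250} = 5 \sqrt{930}$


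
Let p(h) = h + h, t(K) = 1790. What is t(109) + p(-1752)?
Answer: -1714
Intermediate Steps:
p(h) = 2*h
t(109) + p(-1752) = 1790 + 2*(-1752) = 1790 - 3504 = -1714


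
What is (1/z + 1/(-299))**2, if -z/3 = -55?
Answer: 17956/2433942225 ≈ 7.3773e-6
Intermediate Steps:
z = 165 (z = -3*(-55) = 165)
(1/z + 1/(-299))**2 = (1/165 + 1/(-299))**2 = (1/165 - 1/299)**2 = (134/49335)**2 = 17956/2433942225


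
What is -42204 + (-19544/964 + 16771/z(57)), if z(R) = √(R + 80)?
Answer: -10176050/241 + 16771*√137/137 ≈ -40791.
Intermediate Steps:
z(R) = √(80 + R)
-42204 + (-19544/964 + 16771/z(57)) = -42204 + (-19544/964 + 16771/(√(80 + 57))) = -42204 + (-19544*1/964 + 16771/(√137)) = -42204 + (-4886/241 + 16771*(√137/137)) = -42204 + (-4886/241 + 16771*√137/137) = -10176050/241 + 16771*√137/137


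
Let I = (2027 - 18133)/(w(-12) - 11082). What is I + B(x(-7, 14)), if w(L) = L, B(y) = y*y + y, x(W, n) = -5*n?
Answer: 26800063/5547 ≈ 4831.5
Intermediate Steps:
B(y) = y + y**2 (B(y) = y**2 + y = y + y**2)
I = 8053/5547 (I = (2027 - 18133)/(-12 - 11082) = -16106/(-11094) = -16106*(-1/11094) = 8053/5547 ≈ 1.4518)
I + B(x(-7, 14)) = 8053/5547 + (-5*14)*(1 - 5*14) = 8053/5547 - 70*(1 - 70) = 8053/5547 - 70*(-69) = 8053/5547 + 4830 = 26800063/5547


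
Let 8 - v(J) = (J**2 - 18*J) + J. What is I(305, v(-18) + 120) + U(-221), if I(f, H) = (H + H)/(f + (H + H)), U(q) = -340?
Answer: -236656/699 ≈ -338.56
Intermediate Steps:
v(J) = 8 - J**2 + 17*J (v(J) = 8 - ((J**2 - 18*J) + J) = 8 - (J**2 - 17*J) = 8 + (-J**2 + 17*J) = 8 - J**2 + 17*J)
I(f, H) = 2*H/(f + 2*H) (I(f, H) = (2*H)/(f + 2*H) = 2*H/(f + 2*H))
I(305, v(-18) + 120) + U(-221) = 2*((8 - 1*(-18)**2 + 17*(-18)) + 120)/(305 + 2*((8 - 1*(-18)**2 + 17*(-18)) + 120)) - 340 = 2*((8 - 1*324 - 306) + 120)/(305 + 2*((8 - 1*324 - 306) + 120)) - 340 = 2*((8 - 324 - 306) + 120)/(305 + 2*((8 - 324 - 306) + 120)) - 340 = 2*(-622 + 120)/(305 + 2*(-622 + 120)) - 340 = 2*(-502)/(305 + 2*(-502)) - 340 = 2*(-502)/(305 - 1004) - 340 = 2*(-502)/(-699) - 340 = 2*(-502)*(-1/699) - 340 = 1004/699 - 340 = -236656/699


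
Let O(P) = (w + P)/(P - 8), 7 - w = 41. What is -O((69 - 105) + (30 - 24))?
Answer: -32/19 ≈ -1.6842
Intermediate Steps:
w = -34 (w = 7 - 1*41 = 7 - 41 = -34)
O(P) = (-34 + P)/(-8 + P) (O(P) = (-34 + P)/(P - 8) = (-34 + P)/(-8 + P))
-O((69 - 105) + (30 - 24)) = -(-34 + ((69 - 105) + (30 - 24)))/(-8 + ((69 - 105) + (30 - 24))) = -(-34 + (-36 + 6))/(-8 + (-36 + 6)) = -(-34 - 30)/(-8 - 30) = -(-64)/(-38) = -(-1)*(-64)/38 = -1*32/19 = -32/19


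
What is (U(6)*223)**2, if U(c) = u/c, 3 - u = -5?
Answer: 795664/9 ≈ 88407.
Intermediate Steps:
u = 8 (u = 3 - 1*(-5) = 3 + 5 = 8)
U(c) = 8/c
(U(6)*223)**2 = ((8/6)*223)**2 = ((8*(1/6))*223)**2 = ((4/3)*223)**2 = (892/3)**2 = 795664/9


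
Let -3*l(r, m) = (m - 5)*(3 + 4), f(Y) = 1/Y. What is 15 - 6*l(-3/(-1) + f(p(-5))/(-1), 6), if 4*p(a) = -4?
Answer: 29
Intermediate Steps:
p(a) = -1 (p(a) = (¼)*(-4) = -1)
l(r, m) = 35/3 - 7*m/3 (l(r, m) = -(m - 5)*(3 + 4)/3 = -(-5 + m)*7/3 = -(-35 + 7*m)/3 = 35/3 - 7*m/3)
15 - 6*l(-3/(-1) + f(p(-5))/(-1), 6) = 15 - 6*(35/3 - 7/3*6) = 15 - 6*(35/3 - 14) = 15 - 6*(-7/3) = 15 + 14 = 29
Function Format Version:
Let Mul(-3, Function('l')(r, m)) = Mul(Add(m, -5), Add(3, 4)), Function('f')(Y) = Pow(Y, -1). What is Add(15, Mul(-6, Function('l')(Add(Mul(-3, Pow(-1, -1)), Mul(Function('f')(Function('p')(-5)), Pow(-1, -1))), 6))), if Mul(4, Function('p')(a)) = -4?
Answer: 29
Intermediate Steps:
Function('p')(a) = -1 (Function('p')(a) = Mul(Rational(1, 4), -4) = -1)
Function('l')(r, m) = Add(Rational(35, 3), Mul(Rational(-7, 3), m)) (Function('l')(r, m) = Mul(Rational(-1, 3), Mul(Add(m, -5), Add(3, 4))) = Mul(Rational(-1, 3), Mul(Add(-5, m), 7)) = Mul(Rational(-1, 3), Add(-35, Mul(7, m))) = Add(Rational(35, 3), Mul(Rational(-7, 3), m)))
Add(15, Mul(-6, Function('l')(Add(Mul(-3, Pow(-1, -1)), Mul(Function('f')(Function('p')(-5)), Pow(-1, -1))), 6))) = Add(15, Mul(-6, Add(Rational(35, 3), Mul(Rational(-7, 3), 6)))) = Add(15, Mul(-6, Add(Rational(35, 3), -14))) = Add(15, Mul(-6, Rational(-7, 3))) = Add(15, 14) = 29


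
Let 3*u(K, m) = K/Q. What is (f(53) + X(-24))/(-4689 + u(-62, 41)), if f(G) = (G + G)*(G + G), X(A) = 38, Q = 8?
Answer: -135288/56299 ≈ -2.4030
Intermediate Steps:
f(G) = 4*G² (f(G) = (2*G)*(2*G) = 4*G²)
u(K, m) = K/24 (u(K, m) = (K/8)/3 = K/24)
(f(53) + X(-24))/(-4689 + u(-62, 41)) = (4*53² + 38)/(-4689 + (1/24)*(-62)) = (4*2809 + 38)/(-4689 - 31/12) = (11236 + 38)/(-56299/12) = 11274*(-12/56299) = -135288/56299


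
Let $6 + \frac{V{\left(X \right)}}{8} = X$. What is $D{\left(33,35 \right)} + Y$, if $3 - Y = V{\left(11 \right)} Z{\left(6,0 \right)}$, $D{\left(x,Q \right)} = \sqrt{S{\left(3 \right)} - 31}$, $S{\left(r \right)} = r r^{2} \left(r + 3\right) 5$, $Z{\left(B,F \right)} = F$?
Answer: $3 + \sqrt{779} \approx 30.911$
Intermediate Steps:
$V{\left(X \right)} = -48 + 8 X$
$S{\left(r \right)} = 5 r^{3} \left(3 + r\right)$ ($S{\left(r \right)} = r^{3} \left(3 + r\right) 5 = 5 r^{3} \left(3 + r\right)$)
$D{\left(x,Q \right)} = \sqrt{779}$ ($D{\left(x,Q \right)} = \sqrt{5 \cdot 3^{3} \left(3 + 3\right) - 31} = \sqrt{5 \cdot 27 \cdot 6 - 31} = \sqrt{810 - 31} = \sqrt{779}$)
$Y = 3$ ($Y = 3 - \left(-48 + 8 \cdot 11\right) 0 = 3 - \left(-48 + 88\right) 0 = 3 - 40 \cdot 0 = 3 - 0 = 3 + 0 = 3$)
$D{\left(33,35 \right)} + Y = \sqrt{779} + 3 = 3 + \sqrt{779}$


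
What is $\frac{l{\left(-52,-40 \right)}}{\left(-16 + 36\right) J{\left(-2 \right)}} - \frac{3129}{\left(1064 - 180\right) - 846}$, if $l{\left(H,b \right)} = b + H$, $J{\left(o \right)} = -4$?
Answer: $- \frac{30853}{380} \approx -81.192$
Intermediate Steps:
$l{\left(H,b \right)} = H + b$
$\frac{l{\left(-52,-40 \right)}}{\left(-16 + 36\right) J{\left(-2 \right)}} - \frac{3129}{\left(1064 - 180\right) - 846} = \frac{-52 - 40}{\left(-16 + 36\right) \left(-4\right)} - \frac{3129}{\left(1064 - 180\right) - 846} = - \frac{92}{20 \left(-4\right)} - \frac{3129}{884 - 846} = - \frac{92}{-80} - \frac{3129}{38} = \left(-92\right) \left(- \frac{1}{80}\right) - \frac{3129}{38} = \frac{23}{20} - \frac{3129}{38} = - \frac{30853}{380}$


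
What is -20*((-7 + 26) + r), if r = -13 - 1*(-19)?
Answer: -500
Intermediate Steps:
r = 6 (r = -13 + 19 = 6)
-20*((-7 + 26) + r) = -20*((-7 + 26) + 6) = -20*(19 + 6) = -20*25 = -500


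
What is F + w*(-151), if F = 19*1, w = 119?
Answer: -17950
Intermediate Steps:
F = 19
F + w*(-151) = 19 + 119*(-151) = 19 - 17969 = -17950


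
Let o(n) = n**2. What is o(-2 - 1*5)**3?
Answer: 117649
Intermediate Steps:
o(-2 - 1*5)**3 = ((-2 - 1*5)**2)**3 = ((-2 - 5)**2)**3 = ((-7)**2)**3 = 49**3 = 117649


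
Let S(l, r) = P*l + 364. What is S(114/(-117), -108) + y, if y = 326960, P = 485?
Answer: 12747206/39 ≈ 3.2685e+5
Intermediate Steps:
S(l, r) = 364 + 485*l (S(l, r) = 485*l + 364 = 364 + 485*l)
S(114/(-117), -108) + y = (364 + 485*(114/(-117))) + 326960 = (364 + 485*(114*(-1/117))) + 326960 = (364 + 485*(-38/39)) + 326960 = (364 - 18430/39) + 326960 = -4234/39 + 326960 = 12747206/39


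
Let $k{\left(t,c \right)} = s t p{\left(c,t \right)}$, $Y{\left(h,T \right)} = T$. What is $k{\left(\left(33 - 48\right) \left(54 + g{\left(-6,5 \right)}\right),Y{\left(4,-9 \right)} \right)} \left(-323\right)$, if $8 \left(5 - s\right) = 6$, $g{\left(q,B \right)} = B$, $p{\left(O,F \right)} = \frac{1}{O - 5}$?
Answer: $- \frac{4859535}{56} \approx -86777.0$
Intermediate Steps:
$p{\left(O,F \right)} = \frac{1}{-5 + O}$
$s = \frac{17}{4}$ ($s = 5 - \frac{3}{4} = \frac{17}{4} \approx 4.25$)
$k{\left(t,c \right)} = \frac{17 t}{4 \left(-5 + c\right)}$ ($k{\left(t,c \right)} = \frac{\frac{17}{4} t}{-5 + c} = \frac{17 t}{4 \left(-5 + c\right)}$)
$k{\left(\left(33 - 48\right) \left(54 + g{\left(-6,5 \right)}\right),Y{\left(4,-9 \right)} \right)} \left(-323\right) = \frac{17 \left(33 - 48\right) \left(54 + 5\right)}{4 \left(-5 - 9\right)} \left(-323\right) = \frac{17 \left(\left(-15\right) 59\right)}{4 \left(-14\right)} \left(-323\right) = \frac{17}{4} \left(-885\right) \left(- \frac{1}{14}\right) \left(-323\right) = \frac{15045}{56} \left(-323\right) = - \frac{4859535}{56}$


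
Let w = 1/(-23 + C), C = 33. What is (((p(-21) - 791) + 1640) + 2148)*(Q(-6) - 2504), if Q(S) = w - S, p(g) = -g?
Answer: -37693311/5 ≈ -7.5387e+6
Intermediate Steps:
w = ⅒ (w = 1/(-23 + 33) = 1/10 = ⅒ ≈ 0.10000)
Q(S) = ⅒ - S
(((p(-21) - 791) + 1640) + 2148)*(Q(-6) - 2504) = (((-1*(-21) - 791) + 1640) + 2148)*((⅒ - 1*(-6)) - 2504) = (((21 - 791) + 1640) + 2148)*((⅒ + 6) - 2504) = ((-770 + 1640) + 2148)*(61/10 - 2504) = (870 + 2148)*(-24979/10) = 3018*(-24979/10) = -37693311/5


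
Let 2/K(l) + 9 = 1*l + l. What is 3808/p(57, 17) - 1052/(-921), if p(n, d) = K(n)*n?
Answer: 61395428/17499 ≈ 3508.5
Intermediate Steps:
K(l) = 2/(-9 + 2*l) (K(l) = 2/(-9 + (1*l + l)) = 2/(-9 + (l + l)) = 2/(-9 + 2*l))
p(n, d) = 2*n/(-9 + 2*n) (p(n, d) = (2/(-9 + 2*n))*n = 2*n/(-9 + 2*n))
3808/p(57, 17) - 1052/(-921) = 3808/((2*57/(-9 + 2*57))) - 1052/(-921) = 3808/((2*57/(-9 + 114))) - 1052*(-1/921) = 3808/((2*57/105)) + 1052/921 = 3808/((2*57*(1/105))) + 1052/921 = 3808/(38/35) + 1052/921 = 3808*(35/38) + 1052/921 = 66640/19 + 1052/921 = 61395428/17499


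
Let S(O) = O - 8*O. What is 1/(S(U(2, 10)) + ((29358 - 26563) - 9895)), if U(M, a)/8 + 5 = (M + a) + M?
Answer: -1/7604 ≈ -0.00013151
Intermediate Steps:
U(M, a) = -40 + 8*a + 16*M (U(M, a) = -40 + 8*((M + a) + M) = -40 + 8*(a + 2*M) = -40 + (8*a + 16*M) = -40 + 8*a + 16*M)
S(O) = -7*O
1/(S(U(2, 10)) + ((29358 - 26563) - 9895)) = 1/(-7*(-40 + 8*10 + 16*2) + ((29358 - 26563) - 9895)) = 1/(-7*(-40 + 80 + 32) + (2795 - 9895)) = 1/(-7*72 - 7100) = 1/(-504 - 7100) = 1/(-7604) = -1/7604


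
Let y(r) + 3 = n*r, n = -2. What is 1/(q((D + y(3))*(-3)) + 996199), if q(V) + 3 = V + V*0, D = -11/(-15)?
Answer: 5/4981104 ≈ 1.0038e-6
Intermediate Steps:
D = 11/15 (D = -11*(-1/15) = 11/15 ≈ 0.73333)
y(r) = -3 - 2*r
q(V) = -3 + V (q(V) = -3 + (V + V*0) = -3 + (V + 0) = -3 + V)
1/(q((D + y(3))*(-3)) + 996199) = 1/((-3 + (11/15 + (-3 - 2*3))*(-3)) + 996199) = 1/((-3 + (11/15 + (-3 - 6))*(-3)) + 996199) = 1/((-3 + (11/15 - 9)*(-3)) + 996199) = 1/((-3 - 124/15*(-3)) + 996199) = 1/((-3 + 124/5) + 996199) = 1/(109/5 + 996199) = 1/(4981104/5) = 5/4981104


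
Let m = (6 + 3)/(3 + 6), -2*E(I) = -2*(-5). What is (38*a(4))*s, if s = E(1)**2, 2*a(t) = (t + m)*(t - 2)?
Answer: 4750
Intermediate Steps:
E(I) = -5 (E(I) = -(-1)*(-5) = -1/2*10 = -5)
m = 1 (m = 9/9 = 9*(1/9) = 1)
a(t) = (1 + t)*(-2 + t)/2 (a(t) = ((t + 1)*(t - 2))/2 = ((1 + t)*(-2 + t))/2 = (1 + t)*(-2 + t)/2)
s = 25 (s = (-5)**2 = 25)
(38*a(4))*s = (38*(-1 + (1/2)*4**2 - 1/2*4))*25 = (38*(-1 + (1/2)*16 - 2))*25 = (38*(-1 + 8 - 2))*25 = (38*5)*25 = 190*25 = 4750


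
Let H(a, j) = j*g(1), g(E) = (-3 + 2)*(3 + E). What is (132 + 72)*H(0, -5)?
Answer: 4080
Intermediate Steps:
g(E) = -3 - E (g(E) = -(3 + E) = -3 - E)
H(a, j) = -4*j (H(a, j) = j*(-3 - 1*1) = j*(-3 - 1) = j*(-4) = -4*j)
(132 + 72)*H(0, -5) = (132 + 72)*(-4*(-5)) = 204*20 = 4080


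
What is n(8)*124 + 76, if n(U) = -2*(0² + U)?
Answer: -1908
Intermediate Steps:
n(U) = -2*U (n(U) = -2*(0 + U) = -2*U)
n(8)*124 + 76 = -2*8*124 + 76 = -16*124 + 76 = -1984 + 76 = -1908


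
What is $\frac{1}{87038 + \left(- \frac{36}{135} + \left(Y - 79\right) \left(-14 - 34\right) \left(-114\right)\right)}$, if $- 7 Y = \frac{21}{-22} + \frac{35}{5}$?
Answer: $- \frac{165}{57746054} \approx -2.8573 \cdot 10^{-6}$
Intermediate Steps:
$Y = - \frac{19}{22}$ ($Y = - \frac{\frac{21}{-22} + \frac{35}{5}}{7} = - \frac{21 \left(- \frac{1}{22}\right) + 35 \cdot \frac{1}{5}}{7} = - \frac{- \frac{21}{22} + 7}{7} = \left(- \frac{1}{7}\right) \frac{133}{22} = - \frac{19}{22} \approx -0.86364$)
$\frac{1}{87038 + \left(- \frac{36}{135} + \left(Y - 79\right) \left(-14 - 34\right) \left(-114\right)\right)} = \frac{1}{87038 + \left(- \frac{36}{135} + \left(- \frac{19}{22} - 79\right) \left(-14 - 34\right) \left(-114\right)\right)} = \frac{1}{87038 + \left(\left(-36\right) \frac{1}{135} + \left(- \frac{1757}{22}\right) \left(-48\right) \left(-114\right)\right)} = \frac{1}{87038 + \left(- \frac{4}{15} + \frac{42168}{11} \left(-114\right)\right)} = \frac{1}{87038 - \frac{72107324}{165}} = \frac{1}{- \frac{57746054}{165}} = - \frac{165}{57746054}$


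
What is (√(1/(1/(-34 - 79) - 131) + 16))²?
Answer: 236751/14804 ≈ 15.992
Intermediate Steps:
(√(1/(1/(-34 - 79) - 131) + 16))² = (√(1/(1/(-113) - 131) + 16))² = (√(1/(-1/113 - 131) + 16))² = (√(1/(-14804/113) + 16))² = (√(-113/14804 + 16))² = (√(236751/14804))² = (√876215451/7402)² = 236751/14804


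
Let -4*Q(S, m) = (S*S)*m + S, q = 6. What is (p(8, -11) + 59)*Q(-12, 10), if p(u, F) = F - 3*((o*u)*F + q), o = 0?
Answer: -10710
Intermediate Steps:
Q(S, m) = -S/4 - m*S**2/4 (Q(S, m) = -((S*S)*m + S)/4 = -(S**2*m + S)/4 = -(m*S**2 + S)/4 = -(S + m*S**2)/4 = -S/4 - m*S**2/4)
p(u, F) = -18 + F (p(u, F) = F - 3*((0*u)*F + 6) = F - 3*(0*F + 6) = F - 3*(0 + 6) = F - 3*6 = F - 18 = -18 + F)
(p(8, -11) + 59)*Q(-12, 10) = ((-18 - 11) + 59)*(-1/4*(-12)*(1 - 12*10)) = (-29 + 59)*(-1/4*(-12)*(1 - 120)) = 30*(-1/4*(-12)*(-119)) = 30*(-357) = -10710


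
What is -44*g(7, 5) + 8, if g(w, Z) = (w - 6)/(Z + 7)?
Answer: 13/3 ≈ 4.3333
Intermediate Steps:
g(w, Z) = (-6 + w)/(7 + Z)
-44*g(7, 5) + 8 = -44*(-6 + 7)/(7 + 5) + 8 = -44/12 + 8 = -11/3 + 8 = 13/3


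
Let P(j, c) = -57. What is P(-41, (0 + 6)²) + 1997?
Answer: 1940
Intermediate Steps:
P(-41, (0 + 6)²) + 1997 = -57 + 1997 = 1940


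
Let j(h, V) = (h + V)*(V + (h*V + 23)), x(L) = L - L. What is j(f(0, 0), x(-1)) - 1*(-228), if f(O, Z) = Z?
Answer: 228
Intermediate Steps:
x(L) = 0
j(h, V) = (V + h)*(23 + V + V*h) (j(h, V) = (V + h)*(V + (V*h + 23)) = (V + h)*(V + (23 + V*h)) = (V + h)*(23 + V + V*h))
j(f(0, 0), x(-1)) - 1*(-228) = (0**2 + 23*0 + 23*0 + 0*0 + 0*0**2 + 0*0**2) - 1*(-228) = (0 + 0 + 0 + 0 + 0*0 + 0*0) + 228 = (0 + 0 + 0 + 0 + 0 + 0) + 228 = 0 + 228 = 228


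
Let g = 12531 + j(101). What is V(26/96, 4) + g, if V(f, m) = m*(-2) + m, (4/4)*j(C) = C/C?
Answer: 12528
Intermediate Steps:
j(C) = 1 (j(C) = C/C = 1)
V(f, m) = -m (V(f, m) = -2*m + m = -m)
g = 12532 (g = 12531 + 1 = 12532)
V(26/96, 4) + g = -1*4 + 12532 = -4 + 12532 = 12528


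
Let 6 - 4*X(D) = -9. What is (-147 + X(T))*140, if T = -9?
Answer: -20055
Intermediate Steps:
X(D) = 15/4 (X(D) = 3/2 - ¼*(-9) = 3/2 + 9/4 = 15/4)
(-147 + X(T))*140 = (-147 + 15/4)*140 = -573/4*140 = -20055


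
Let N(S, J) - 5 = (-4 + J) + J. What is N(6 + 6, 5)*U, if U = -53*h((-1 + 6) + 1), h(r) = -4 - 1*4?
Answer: 4664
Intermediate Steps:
h(r) = -8 (h(r) = -4 - 4 = -8)
U = 424 (U = -53*(-8) = 424)
N(S, J) = 1 + 2*J (N(S, J) = 5 + ((-4 + J) + J) = 5 + (-4 + 2*J) = 1 + 2*J)
N(6 + 6, 5)*U = (1 + 2*5)*424 = (1 + 10)*424 = 11*424 = 4664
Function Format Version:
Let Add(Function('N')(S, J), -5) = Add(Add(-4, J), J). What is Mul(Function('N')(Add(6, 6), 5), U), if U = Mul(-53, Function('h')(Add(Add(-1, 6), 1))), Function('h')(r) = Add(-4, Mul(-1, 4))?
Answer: 4664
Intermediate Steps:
Function('h')(r) = -8 (Function('h')(r) = Add(-4, -4) = -8)
U = 424 (U = Mul(-53, -8) = 424)
Function('N')(S, J) = Add(1, Mul(2, J)) (Function('N')(S, J) = Add(5, Add(Add(-4, J), J)) = Add(5, Add(-4, Mul(2, J))) = Add(1, Mul(2, J)))
Mul(Function('N')(Add(6, 6), 5), U) = Mul(Add(1, Mul(2, 5)), 424) = Mul(Add(1, 10), 424) = Mul(11, 424) = 4664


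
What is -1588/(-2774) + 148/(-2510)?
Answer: 893832/1740685 ≈ 0.51349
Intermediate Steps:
-1588/(-2774) + 148/(-2510) = -1588*(-1/2774) + 148*(-1/2510) = 794/1387 - 74/1255 = 893832/1740685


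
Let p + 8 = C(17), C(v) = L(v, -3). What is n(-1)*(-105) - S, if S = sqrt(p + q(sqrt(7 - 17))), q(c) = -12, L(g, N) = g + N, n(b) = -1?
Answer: 105 - I*sqrt(6) ≈ 105.0 - 2.4495*I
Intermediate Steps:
L(g, N) = N + g
C(v) = -3 + v
p = 6 (p = -8 + (-3 + 17) = -8 + 14 = 6)
S = I*sqrt(6) (S = sqrt(6 - 12) = sqrt(-6) = I*sqrt(6) ≈ 2.4495*I)
n(-1)*(-105) - S = -1*(-105) - I*sqrt(6) = 105 - I*sqrt(6)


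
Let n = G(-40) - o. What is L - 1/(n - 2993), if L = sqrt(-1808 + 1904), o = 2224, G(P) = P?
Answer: 1/5257 + 4*sqrt(6) ≈ 9.7982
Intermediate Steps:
n = -2264 (n = -40 - 1*2224 = -40 - 2224 = -2264)
L = 4*sqrt(6) (L = sqrt(96) = 4*sqrt(6) ≈ 9.7980)
L - 1/(n - 2993) = 4*sqrt(6) - 1/(-2264 - 2993) = 4*sqrt(6) - 1/(-5257) = 4*sqrt(6) - 1*(-1/5257) = 4*sqrt(6) + 1/5257 = 1/5257 + 4*sqrt(6)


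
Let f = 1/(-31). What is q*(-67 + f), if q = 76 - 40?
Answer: -74808/31 ≈ -2413.2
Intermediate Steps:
q = 36
f = -1/31 ≈ -0.032258
q*(-67 + f) = 36*(-67 - 1/31) = 36*(-2078/31) = -74808/31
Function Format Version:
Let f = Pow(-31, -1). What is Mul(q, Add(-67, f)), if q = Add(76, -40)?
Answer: Rational(-74808, 31) ≈ -2413.2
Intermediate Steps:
q = 36
f = Rational(-1, 31) ≈ -0.032258
Mul(q, Add(-67, f)) = Mul(36, Add(-67, Rational(-1, 31))) = Mul(36, Rational(-2078, 31)) = Rational(-74808, 31)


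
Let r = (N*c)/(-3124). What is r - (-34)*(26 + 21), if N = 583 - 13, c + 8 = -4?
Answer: 1249748/781 ≈ 1600.2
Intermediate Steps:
c = -12 (c = -8 - 4 = -12)
N = 570
r = 1710/781 (r = (570*(-12))/(-3124) = -6840*(-1/3124) = 1710/781 ≈ 2.1895)
r - (-34)*(26 + 21) = 1710/781 - (-34)*(26 + 21) = 1710/781 - (-34)*47 = 1710/781 - 1*(-1598) = 1710/781 + 1598 = 1249748/781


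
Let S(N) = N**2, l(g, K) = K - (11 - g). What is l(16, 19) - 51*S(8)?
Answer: -3240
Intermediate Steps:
l(g, K) = -11 + K + g (l(g, K) = K + (-11 + g) = -11 + K + g)
l(16, 19) - 51*S(8) = (-11 + 19 + 16) - 51*8**2 = 24 - 51*64 = 24 - 3264 = -3240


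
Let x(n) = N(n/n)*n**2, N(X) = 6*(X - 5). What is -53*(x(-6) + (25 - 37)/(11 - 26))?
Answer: 228748/5 ≈ 45750.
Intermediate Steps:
N(X) = -30 + 6*X (N(X) = 6*(-5 + X) = -30 + 6*X)
x(n) = -24*n**2 (x(n) = (-30 + 6*(n/n))*n**2 = (-30 + 6*1)*n**2 = (-30 + 6)*n**2 = -24*n**2)
-53*(x(-6) + (25 - 37)/(11 - 26)) = -53*(-24*(-6)**2 + (25 - 37)/(11 - 26)) = -53*(-24*36 - 12/(-15)) = -53*(-864 - 12*(-1/15)) = -53*(-864 + 4/5) = -53*(-4316/5) = 228748/5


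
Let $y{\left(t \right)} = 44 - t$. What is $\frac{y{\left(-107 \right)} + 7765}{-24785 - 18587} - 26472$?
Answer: $- \frac{287037875}{10843} \approx -26472.0$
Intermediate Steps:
$\frac{y{\left(-107 \right)} + 7765}{-24785 - 18587} - 26472 = \frac{\left(44 - -107\right) + 7765}{-24785 - 18587} - 26472 = \frac{\left(44 + 107\right) + 7765}{-43372} - 26472 = \left(151 + 7765\right) \left(- \frac{1}{43372}\right) - 26472 = 7916 \left(- \frac{1}{43372}\right) - 26472 = - \frac{1979}{10843} - 26472 = - \frac{287037875}{10843}$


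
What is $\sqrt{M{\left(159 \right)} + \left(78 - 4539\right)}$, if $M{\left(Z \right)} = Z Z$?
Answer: $2 \sqrt{5205} \approx 144.29$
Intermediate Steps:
$M{\left(Z \right)} = Z^{2}$
$\sqrt{M{\left(159 \right)} + \left(78 - 4539\right)} = \sqrt{159^{2} + \left(78 - 4539\right)} = \sqrt{25281 + \left(78 - 4539\right)} = \sqrt{25281 - 4461} = \sqrt{20820} = 2 \sqrt{5205}$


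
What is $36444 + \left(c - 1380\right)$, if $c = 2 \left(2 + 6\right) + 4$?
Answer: $35084$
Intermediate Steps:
$c = 20$ ($c = 2 \cdot 8 + 4 = 16 + 4 = 20$)
$36444 + \left(c - 1380\right) = 36444 + \left(20 - 1380\right) = 36444 - 1360 = 35084$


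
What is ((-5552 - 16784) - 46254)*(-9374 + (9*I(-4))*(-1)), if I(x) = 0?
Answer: 642962660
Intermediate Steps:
((-5552 - 16784) - 46254)*(-9374 + (9*I(-4))*(-1)) = ((-5552 - 16784) - 46254)*(-9374 + (9*0)*(-1)) = (-22336 - 46254)*(-9374 + 0*(-1)) = -68590*(-9374 + 0) = -68590*(-9374) = 642962660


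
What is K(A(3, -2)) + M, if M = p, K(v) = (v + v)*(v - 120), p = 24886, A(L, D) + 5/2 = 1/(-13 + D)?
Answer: 11481829/450 ≈ 25515.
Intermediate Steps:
A(L, D) = -5/2 + 1/(-13 + D)
K(v) = 2*v*(-120 + v) (K(v) = (2*v)*(-120 + v) = 2*v*(-120 + v))
M = 24886
K(A(3, -2)) + M = 2*((67 - 5*(-2))/(2*(-13 - 2)))*(-120 + (67 - 5*(-2))/(2*(-13 - 2))) + 24886 = 2*((1/2)*(67 + 10)/(-15))*(-120 + (1/2)*(67 + 10)/(-15)) + 24886 = 2*((1/2)*(-1/15)*77)*(-120 + (1/2)*(-1/15)*77) + 24886 = 2*(-77/30)*(-120 - 77/30) + 24886 = 2*(-77/30)*(-3677/30) + 24886 = 283129/450 + 24886 = 11481829/450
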